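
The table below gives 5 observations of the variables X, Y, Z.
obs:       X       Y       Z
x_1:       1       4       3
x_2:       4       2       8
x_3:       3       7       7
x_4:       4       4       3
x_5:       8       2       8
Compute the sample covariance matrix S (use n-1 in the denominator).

Step 1 — column means:
  mean(X) = (1 + 4 + 3 + 4 + 8) / 5 = 20/5 = 4
  mean(Y) = (4 + 2 + 7 + 4 + 2) / 5 = 19/5 = 3.8
  mean(Z) = (3 + 8 + 7 + 3 + 8) / 5 = 29/5 = 5.8

Step 2 — sample covariance S[i,j] = (1/(n-1)) · Σ_k (x_{k,i} - mean_i) · (x_{k,j} - mean_j), with n-1 = 4.
  S[X,X] = ((-3)·(-3) + (0)·(0) + (-1)·(-1) + (0)·(0) + (4)·(4)) / 4 = 26/4 = 6.5
  S[X,Y] = ((-3)·(0.2) + (0)·(-1.8) + (-1)·(3.2) + (0)·(0.2) + (4)·(-1.8)) / 4 = -11/4 = -2.75
  S[X,Z] = ((-3)·(-2.8) + (0)·(2.2) + (-1)·(1.2) + (0)·(-2.8) + (4)·(2.2)) / 4 = 16/4 = 4
  S[Y,Y] = ((0.2)·(0.2) + (-1.8)·(-1.8) + (3.2)·(3.2) + (0.2)·(0.2) + (-1.8)·(-1.8)) / 4 = 16.8/4 = 4.2
  S[Y,Z] = ((0.2)·(-2.8) + (-1.8)·(2.2) + (3.2)·(1.2) + (0.2)·(-2.8) + (-1.8)·(2.2)) / 4 = -5.2/4 = -1.3
  S[Z,Z] = ((-2.8)·(-2.8) + (2.2)·(2.2) + (1.2)·(1.2) + (-2.8)·(-2.8) + (2.2)·(2.2)) / 4 = 26.8/4 = 6.7

S is symmetric (S[j,i] = S[i,j]). Assembling:

S = [[6.5, -2.75, 4],
 [-2.75, 4.2, -1.3],
 [4, -1.3, 6.7]]


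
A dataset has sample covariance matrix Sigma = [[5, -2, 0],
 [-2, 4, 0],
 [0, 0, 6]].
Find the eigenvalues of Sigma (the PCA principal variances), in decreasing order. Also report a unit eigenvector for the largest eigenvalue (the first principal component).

Step 1 — characteristic polynomial p(λ) = det(λI - Sigma) = λ³ - tr·λ² + c_1·λ - det, where tr = trace, c_1 = sum of the principal 2×2 minors, det = det(Sigma):
  tr = 5 + 4 + 6 = 15,
  c_1 = (5·4 - (-2)²) + (5·6 - (0)²) + (4·6 - (0)²) = 16 + 30 + 24 = 70,
  det = 5·(4·6 - (0)²) - (-2)·((-2)·6 - (0)·(0)) + (0)·((-2)·(0) - 4·(0)) = 5·(24) - (-2)·(-12) + (0)·(0) = 96.
  So p(λ) = λ³ - 15λ² + 70λ - 96.
Step 2 — look for an integer root (rational root theorem: any rational root is an integer divisor of 96). Testing λ = 6:
  p(6) = 216 - 540 + 420 - 96 = 0  ✓
  Dividing out (λ - 6): p(λ) = (λ - 6)(λ² - 9λ + 16).
Step 3 — remaining eigenvalues from the quadratic λ² - 9λ + 16 = 0:
  Δ = 9² - 4·16 = 81 - 64 = 17,  λ = (9 ± √17)/2 = (9 ± 4.1231)/2 ≈ 6.5616 or 2.4384.
  Sorted: λ_1 = 6.5616,  λ_2 = 6,  λ_3 = 2.4384  (check: sum = 15 = tr ✓).

Step 4 — unit eigenvector for λ_1 ≈ 6.5616: v spans the null space of (Sigma - λ_1 I), whose rows are
  r_1 = (-1.5616, -2, 0),  r_2 = (-2, -2.5616, 0),  r_3 = (0, 0, -0.5616).
  v is orthogonal to every row, so take v ∝ r_1 × r_3 = ((-2)·(-0.5616) - (0)·(0), (0)·(0) - (-1.5616)·(-0.5616), (-1.5616)·(0) - (-2)·(0)) ≈ (1.1231, -0.8769, 0).
  Let u = (1.1231, -0.8769, 0).
  ||u|| = √((1.1231)² + (-0.8769)² + (0)²) = √(2.0303) ≈ 1.4249,  v_1 = u/||u|| ≈ (0.7882, -0.6154, 0) (||v_1|| = 1).

λ_1 = 6.5616,  λ_2 = 6,  λ_3 = 2.4384;  v_1 ≈ (0.7882, -0.6154, 0)


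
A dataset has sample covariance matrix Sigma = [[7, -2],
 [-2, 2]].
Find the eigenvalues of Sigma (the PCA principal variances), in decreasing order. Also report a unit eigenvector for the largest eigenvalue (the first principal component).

Step 1 — characteristic polynomial of 2×2 Sigma:
  det(Sigma - λI) = λ² - trace · λ + det = 0.
  trace = 7 + 2 = 9, det = 7·2 - (-2)² = 10.
Step 2 — discriminant:
  Δ = trace² - 4·det = 81 - 40 = 41.
Step 3 — eigenvalues:
  λ = (trace ± √Δ)/2 = (9 ± 6.4031)/2,
  λ_1 = 7.7016,  λ_2 = 1.2984.

Step 4 — unit eigenvector for λ_1: solve (Sigma - λ_1 I)v = 0. First row:
  (7 - 7.7016)·v_x + (-2)·v_y = 0, i.e. (-0.7016)·v_x + (-2)·v_y = 0,
  so v ∝ (b, λ_1 - a) = (-2, 0.7016); multiply by -1 so the first entry is positive: u = (2, -0.7016).
  ||u|| = √((2)² + (-0.7016)²) = √(4.4922) ≈ 2.1195,
  v_1 = u/||u|| ≈ (0.9436, -0.331) (||v_1|| = 1).

λ_1 = 7.7016,  λ_2 = 1.2984;  v_1 ≈ (0.9436, -0.331)


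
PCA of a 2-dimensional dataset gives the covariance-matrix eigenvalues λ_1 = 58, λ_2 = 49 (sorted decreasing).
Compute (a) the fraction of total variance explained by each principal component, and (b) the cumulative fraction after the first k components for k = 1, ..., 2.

Step 1 — total variance = trace(Sigma) = Σ λ_i = 58 + 49 = 107.

Step 2 — fraction explained by component i = λ_i / Σ λ:
  PC1: 58/107 = 0.5421
  PC2: 49/107 = 0.4579

Step 3 — cumulative fraction after k components = (λ_1 + ... + λ_k) / Σ λ:
  k = 1: 58/107 = 0.5421
  k = 2: (58 + 49)/107 = 107/107 = 1

Summary (fraction, with percent):

explained: PC1 0.5421 (54.21%), PC2 0.4579 (45.79%);  cumulative: 0.5421, 1


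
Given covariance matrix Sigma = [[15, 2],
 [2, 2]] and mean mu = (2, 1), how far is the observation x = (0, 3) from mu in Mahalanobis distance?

Step 1 — centre the observation: (x - mu) = (-2, 2).

Step 2 — invert Sigma. det(Sigma) = 15·2 - (2)² = 26.
  Sigma^{-1} = (1/det) · [[d, -b], [-b, a]] = [[0.0769, -0.0769],
 [-0.0769, 0.5769]].

Step 3 — form the quadratic (x - mu)^T · Sigma^{-1} · (x - mu):
  Sigma^{-1} · (x - mu) = (-0.3077, 1.3077).
  (x - mu)^T · [Sigma^{-1} · (x - mu)] = (-2)·(-0.3077) + (2)·(1.3077) = 3.2308.

Step 4 — take square root: d = √(3.2308) ≈ 1.7974.

d(x, mu) = √(3.2308) ≈ 1.7974


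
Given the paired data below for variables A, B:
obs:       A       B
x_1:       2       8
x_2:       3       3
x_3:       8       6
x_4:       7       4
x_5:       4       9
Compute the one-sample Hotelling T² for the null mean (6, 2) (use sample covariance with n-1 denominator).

Step 1 — sample mean vector:
  mean(A) = (2 + 3 + 8 + 7 + 4) / 5 = 24/5 = 4.8
  mean(B) = (8 + 3 + 6 + 4 + 9) / 5 = 30/5 = 6
  x̄ = (4.8, 6),  deviation x̄ - mu_0 = (4.8, 6) - (6, 2) = (-1.2, 4).

Step 2 — sample covariance matrix, S[i,j] = (1/(n-1)) · Σ_k (x_{k,i} - mean_i) · (x_{k,j} - mean_j), divisor n-1 = 4:
  S[A,A] = ((-2.8)·(-2.8) + (-1.8)·(-1.8) + (3.2)·(3.2) + (2.2)·(2.2) + (-0.8)·(-0.8)) / 4 = 26.8/4 = 6.7
  S[A,B] = ((-2.8)·(2) + (-1.8)·(-3) + (3.2)·(0) + (2.2)·(-2) + (-0.8)·(3)) / 4 = -7/4 = -1.75
  S[B,B] = ((2)·(2) + (-3)·(-3) + (0)·(0) + (-2)·(-2) + (3)·(3)) / 4 = 26/4 = 6.5
  S = [[6.7, -1.75],
 [-1.75, 6.5]].

Step 3 — invert S. det(S) = 6.7·6.5 - (-1.75)² = 40.4875.
  S^{-1} = (1/det) · [[d, -b], [-b, a]] = [[0.1605, 0.0432],
 [0.0432, 0.1655]].

Step 4 — quadratic form (x̄ - mu_0)^T · S^{-1} · (x̄ - mu_0):
  S^{-1} · (x̄ - mu_0) = (-0.0198, 0.6101),
  (x̄ - mu_0)^T · [...] = (-1.2)·(-0.0198) + (4)·(0.6101) = 2.464.

Step 5 — scale by n: T² = 5 · 2.464 = 12.3199.

T² ≈ 12.3199


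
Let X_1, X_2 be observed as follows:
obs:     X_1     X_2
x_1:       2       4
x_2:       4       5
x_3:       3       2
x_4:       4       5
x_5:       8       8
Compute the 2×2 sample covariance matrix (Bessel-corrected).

Step 1 — column means:
  mean(X_1) = (2 + 4 + 3 + 4 + 8) / 5 = 21/5 = 4.2
  mean(X_2) = (4 + 5 + 2 + 5 + 8) / 5 = 24/5 = 4.8

Step 2 — sample covariance S[i,j] = (1/(n-1)) · Σ_k (x_{k,i} - mean_i) · (x_{k,j} - mean_j), with n-1 = 4.
  S[X_1,X_1] = ((-2.2)·(-2.2) + (-0.2)·(-0.2) + (-1.2)·(-1.2) + (-0.2)·(-0.2) + (3.8)·(3.8)) / 4 = 20.8/4 = 5.2
  S[X_1,X_2] = ((-2.2)·(-0.8) + (-0.2)·(0.2) + (-1.2)·(-2.8) + (-0.2)·(0.2) + (3.8)·(3.2)) / 4 = 17.2/4 = 4.3
  S[X_2,X_2] = ((-0.8)·(-0.8) + (0.2)·(0.2) + (-2.8)·(-2.8) + (0.2)·(0.2) + (3.2)·(3.2)) / 4 = 18.8/4 = 4.7

S is symmetric (S[j,i] = S[i,j]). Assembling:

S = [[5.2, 4.3],
 [4.3, 4.7]]


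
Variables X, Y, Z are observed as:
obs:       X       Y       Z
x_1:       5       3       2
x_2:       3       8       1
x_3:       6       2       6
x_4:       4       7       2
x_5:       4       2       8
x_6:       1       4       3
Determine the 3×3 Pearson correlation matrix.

Step 1 — column means:
  mean(X) = (5 + 3 + 6 + 4 + 4 + 1) / 6 = 23/6 = 3.8333
  mean(Y) = (3 + 8 + 2 + 7 + 2 + 4) / 6 = 26/6 = 4.3333
  mean(Z) = (2 + 1 + 6 + 2 + 8 + 3) / 6 = 22/6 = 3.6667

Step 2 — sample variances and covariances s[i,j] = (1/(n-1)) · Σ_k (x_{k,i} - mean_i) · (x_{k,j} - mean_j), with n-1 = 5:
  s[X,X] = ((1.1667)·(1.1667) + (-0.8333)·(-0.8333) + (2.1667)·(2.1667) + (0.1667)·(0.1667) + (0.1667)·(0.1667) + (-2.8333)·(-2.8333)) / 5 = 14.8333/5 = 2.9667
  s[X,Y] = ((1.1667)·(-1.3333) + (-0.8333)·(3.6667) + (2.1667)·(-2.3333) + (0.1667)·(2.6667) + (0.1667)·(-2.3333) + (-2.8333)·(-0.3333)) / 5 = -8.6667/5 = -1.7333
  s[X,Z] = ((1.1667)·(-1.6667) + (-0.8333)·(-2.6667) + (2.1667)·(2.3333) + (0.1667)·(-1.6667) + (0.1667)·(4.3333) + (-2.8333)·(-0.6667)) / 5 = 7.6667/5 = 1.5333
  s[Y,Y] = ((-1.3333)·(-1.3333) + (3.6667)·(3.6667) + (-2.3333)·(-2.3333) + (2.6667)·(2.6667) + (-2.3333)·(-2.3333) + (-0.3333)·(-0.3333)) / 5 = 33.3333/5 = 6.6667
  s[Y,Z] = ((-1.3333)·(-1.6667) + (3.6667)·(-2.6667) + (-2.3333)·(2.3333) + (2.6667)·(-1.6667) + (-2.3333)·(4.3333) + (-0.3333)·(-0.6667)) / 5 = -27.3333/5 = -5.4667
  s[Z,Z] = ((-1.6667)·(-1.6667) + (-2.6667)·(-2.6667) + (2.3333)·(2.3333) + (-1.6667)·(-1.6667) + (4.3333)·(4.3333) + (-0.6667)·(-0.6667)) / 5 = 37.3333/5 = 7.4667
  Sample standard deviations s_i = √(s[i,i]):
  s(X) = √(2.9667) = 1.7224
  s(Y) = √(6.6667) = 2.582
  s(Z) = √(7.4667) = 2.7325

Step 3 — r_{ij} = s_{ij} / (s_i · s_j):
  r[X,X] = 1 (diagonal).
  r[X,Y] = -1.7333 / (1.7224 · 2.582) = -1.7333 / 4.4472 = -0.3898
  r[X,Z] = 1.5333 / (1.7224 · 2.7325) = 1.5333 / 4.7065 = 0.3258
  r[Y,Y] = 1 (diagonal).
  r[Y,Z] = -5.4667 / (2.582 · 2.7325) = -5.4667 / 7.0553 = -0.7748
  r[Z,Z] = 1 (diagonal).

R is symmetric with unit diagonal. Assembling:

R = [[1, -0.3898, 0.3258],
 [-0.3898, 1, -0.7748],
 [0.3258, -0.7748, 1]]


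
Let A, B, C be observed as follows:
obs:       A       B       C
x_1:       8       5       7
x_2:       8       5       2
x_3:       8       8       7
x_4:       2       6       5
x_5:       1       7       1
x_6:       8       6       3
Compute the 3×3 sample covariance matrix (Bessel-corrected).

Step 1 — column means:
  mean(A) = (8 + 8 + 8 + 2 + 1 + 8) / 6 = 35/6 = 5.8333
  mean(B) = (5 + 5 + 8 + 6 + 7 + 6) / 6 = 37/6 = 6.1667
  mean(C) = (7 + 2 + 7 + 5 + 1 + 3) / 6 = 25/6 = 4.1667

Step 2 — sample covariance S[i,j] = (1/(n-1)) · Σ_k (x_{k,i} - mean_i) · (x_{k,j} - mean_j), with n-1 = 5.
  S[A,A] = ((2.1667)·(2.1667) + (2.1667)·(2.1667) + (2.1667)·(2.1667) + (-3.8333)·(-3.8333) + (-4.8333)·(-4.8333) + (2.1667)·(2.1667)) / 5 = 56.8333/5 = 11.3667
  S[A,B] = ((2.1667)·(-1.1667) + (2.1667)·(-1.1667) + (2.1667)·(1.8333) + (-3.8333)·(-0.1667) + (-4.8333)·(0.8333) + (2.1667)·(-0.1667)) / 5 = -4.8333/5 = -0.9667
  S[A,C] = ((2.1667)·(2.8333) + (2.1667)·(-2.1667) + (2.1667)·(2.8333) + (-3.8333)·(0.8333) + (-4.8333)·(-3.1667) + (2.1667)·(-1.1667)) / 5 = 17.1667/5 = 3.4333
  S[B,B] = ((-1.1667)·(-1.1667) + (-1.1667)·(-1.1667) + (1.8333)·(1.8333) + (-0.1667)·(-0.1667) + (0.8333)·(0.8333) + (-0.1667)·(-0.1667)) / 5 = 6.8333/5 = 1.3667
  S[B,C] = ((-1.1667)·(2.8333) + (-1.1667)·(-2.1667) + (1.8333)·(2.8333) + (-0.1667)·(0.8333) + (0.8333)·(-3.1667) + (-0.1667)·(-1.1667)) / 5 = 1.8333/5 = 0.3667
  S[C,C] = ((2.8333)·(2.8333) + (-2.1667)·(-2.1667) + (2.8333)·(2.8333) + (0.8333)·(0.8333) + (-3.1667)·(-3.1667) + (-1.1667)·(-1.1667)) / 5 = 32.8333/5 = 6.5667

S is symmetric (S[j,i] = S[i,j]). Assembling:

S = [[11.3667, -0.9667, 3.4333],
 [-0.9667, 1.3667, 0.3667],
 [3.4333, 0.3667, 6.5667]]


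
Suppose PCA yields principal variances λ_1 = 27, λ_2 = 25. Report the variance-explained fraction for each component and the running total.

Step 1 — total variance = trace(Sigma) = Σ λ_i = 27 + 25 = 52.

Step 2 — fraction explained by component i = λ_i / Σ λ:
  PC1: 27/52 = 0.5192
  PC2: 25/52 = 0.4808

Step 3 — cumulative fraction after k components = (λ_1 + ... + λ_k) / Σ λ:
  k = 1: 27/52 = 0.5192
  k = 2: (27 + 25)/52 = 52/52 = 1

Summary (fraction, with percent):

explained: PC1 0.5192 (51.92%), PC2 0.4808 (48.08%);  cumulative: 0.5192, 1


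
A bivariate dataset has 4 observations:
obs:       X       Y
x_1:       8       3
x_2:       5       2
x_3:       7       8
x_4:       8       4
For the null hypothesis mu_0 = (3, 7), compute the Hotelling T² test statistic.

Step 1 — sample mean vector:
  mean(X) = (8 + 5 + 7 + 8) / 4 = 28/4 = 7
  mean(Y) = (3 + 2 + 8 + 4) / 4 = 17/4 = 4.25
  x̄ = (7, 4.25),  deviation x̄ - mu_0 = (7, 4.25) - (3, 7) = (4, -2.75).

Step 2 — sample covariance matrix, S[i,j] = (1/(n-1)) · Σ_k (x_{k,i} - mean_i) · (x_{k,j} - mean_j), divisor n-1 = 3:
  S[X,X] = ((1)·(1) + (-2)·(-2) + (0)·(0) + (1)·(1)) / 3 = 6/3 = 2
  S[X,Y] = ((1)·(-1.25) + (-2)·(-2.25) + (0)·(3.75) + (1)·(-0.25)) / 3 = 3/3 = 1
  S[Y,Y] = ((-1.25)·(-1.25) + (-2.25)·(-2.25) + (3.75)·(3.75) + (-0.25)·(-0.25)) / 3 = 20.75/3 = 6.9167
  S = [[2, 1],
 [1, 6.9167]].

Step 3 — invert S. det(S) = 2·6.9167 - (1)² = 12.8333.
  S^{-1} = (1/det) · [[d, -b], [-b, a]] = [[0.539, -0.0779],
 [-0.0779, 0.1558]].

Step 4 — quadratic form (x̄ - mu_0)^T · S^{-1} · (x̄ - mu_0):
  S^{-1} · (x̄ - mu_0) = (2.3701, -0.7403),
  (x̄ - mu_0)^T · [...] = (4)·(2.3701) + (-2.75)·(-0.7403) = 11.5162.

Step 5 — scale by n: T² = 4 · 11.5162 = 46.0649.

T² ≈ 46.0649


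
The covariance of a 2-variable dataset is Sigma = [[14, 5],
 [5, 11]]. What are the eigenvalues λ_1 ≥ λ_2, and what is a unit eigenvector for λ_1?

Step 1 — characteristic polynomial of 2×2 Sigma:
  det(Sigma - λI) = λ² - trace · λ + det = 0.
  trace = 14 + 11 = 25, det = 14·11 - (5)² = 129.
Step 2 — discriminant:
  Δ = trace² - 4·det = 625 - 516 = 109.
Step 3 — eigenvalues:
  λ = (trace ± √Δ)/2 = (25 ± 10.4403)/2,
  λ_1 = 17.7202,  λ_2 = 7.2798.

Step 4 — unit eigenvector for λ_1: solve (Sigma - λ_1 I)v = 0. First row:
  (14 - 17.7202)·v_x + (5)·v_y = 0, i.e. (-3.7202)·v_x + (5)·v_y = 0,
  so v ∝ (b, λ_1 - a) = (5, 3.7202) = u.
  ||u|| = √((5)² + (3.7202)²) = √(38.8395) ≈ 6.2321,
  v_1 = u/||u|| ≈ (0.8023, 0.5969) (||v_1|| = 1).

λ_1 = 17.7202,  λ_2 = 7.2798;  v_1 ≈ (0.8023, 0.5969)


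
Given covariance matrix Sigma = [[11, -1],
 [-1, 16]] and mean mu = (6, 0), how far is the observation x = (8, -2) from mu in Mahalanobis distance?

Step 1 — centre the observation: (x - mu) = (2, -2).

Step 2 — invert Sigma. det(Sigma) = 11·16 - (-1)² = 175.
  Sigma^{-1} = (1/det) · [[d, -b], [-b, a]] = [[0.0914, 0.0057],
 [0.0057, 0.0629]].

Step 3 — form the quadratic (x - mu)^T · Sigma^{-1} · (x - mu):
  Sigma^{-1} · (x - mu) = (0.1714, -0.1143).
  (x - mu)^T · [Sigma^{-1} · (x - mu)] = (2)·(0.1714) + (-2)·(-0.1143) = 0.5714.

Step 4 — take square root: d = √(0.5714) ≈ 0.7559.

d(x, mu) = √(0.5714) ≈ 0.7559


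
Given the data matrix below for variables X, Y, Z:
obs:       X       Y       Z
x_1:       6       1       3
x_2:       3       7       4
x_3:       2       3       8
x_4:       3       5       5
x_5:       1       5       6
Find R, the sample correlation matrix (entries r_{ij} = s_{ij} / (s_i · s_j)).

Step 1 — column means:
  mean(X) = (6 + 3 + 2 + 3 + 1) / 5 = 15/5 = 3
  mean(Y) = (1 + 7 + 3 + 5 + 5) / 5 = 21/5 = 4.2
  mean(Z) = (3 + 4 + 8 + 5 + 6) / 5 = 26/5 = 5.2

Step 2 — sample variances and covariances s[i,j] = (1/(n-1)) · Σ_k (x_{k,i} - mean_i) · (x_{k,j} - mean_j), with n-1 = 4:
  s[X,X] = ((3)·(3) + (0)·(0) + (-1)·(-1) + (0)·(0) + (-2)·(-2)) / 4 = 14/4 = 3.5
  s[X,Y] = ((3)·(-3.2) + (0)·(2.8) + (-1)·(-1.2) + (0)·(0.8) + (-2)·(0.8)) / 4 = -10/4 = -2.5
  s[X,Z] = ((3)·(-2.2) + (0)·(-1.2) + (-1)·(2.8) + (0)·(-0.2) + (-2)·(0.8)) / 4 = -11/4 = -2.75
  s[Y,Y] = ((-3.2)·(-3.2) + (2.8)·(2.8) + (-1.2)·(-1.2) + (0.8)·(0.8) + (0.8)·(0.8)) / 4 = 20.8/4 = 5.2
  s[Y,Z] = ((-3.2)·(-2.2) + (2.8)·(-1.2) + (-1.2)·(2.8) + (0.8)·(-0.2) + (0.8)·(0.8)) / 4 = 0.8/4 = 0.2
  s[Z,Z] = ((-2.2)·(-2.2) + (-1.2)·(-1.2) + (2.8)·(2.8) + (-0.2)·(-0.2) + (0.8)·(0.8)) / 4 = 14.8/4 = 3.7
  Sample standard deviations s_i = √(s[i,i]):
  s(X) = √(3.5) = 1.8708
  s(Y) = √(5.2) = 2.2804
  s(Z) = √(3.7) = 1.9235

Step 3 — r_{ij} = s_{ij} / (s_i · s_j):
  r[X,X] = 1 (diagonal).
  r[X,Y] = -2.5 / (1.8708 · 2.2804) = -2.5 / 4.2661 = -0.586
  r[X,Z] = -2.75 / (1.8708 · 1.9235) = -2.75 / 3.5986 = -0.7642
  r[Y,Y] = 1 (diagonal).
  r[Y,Z] = 0.2 / (2.2804 · 1.9235) = 0.2 / 4.3863 = 0.0456
  r[Z,Z] = 1 (diagonal).

R is symmetric with unit diagonal. Assembling:

R = [[1, -0.586, -0.7642],
 [-0.586, 1, 0.0456],
 [-0.7642, 0.0456, 1]]


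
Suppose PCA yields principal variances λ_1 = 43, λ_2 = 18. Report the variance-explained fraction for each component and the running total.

Step 1 — total variance = trace(Sigma) = Σ λ_i = 43 + 18 = 61.

Step 2 — fraction explained by component i = λ_i / Σ λ:
  PC1: 43/61 = 0.7049
  PC2: 18/61 = 0.2951

Step 3 — cumulative fraction after k components = (λ_1 + ... + λ_k) / Σ λ:
  k = 1: 43/61 = 0.7049
  k = 2: (43 + 18)/61 = 61/61 = 1

Summary (fraction, with percent):

explained: PC1 0.7049 (70.49%), PC2 0.2951 (29.51%);  cumulative: 0.7049, 1


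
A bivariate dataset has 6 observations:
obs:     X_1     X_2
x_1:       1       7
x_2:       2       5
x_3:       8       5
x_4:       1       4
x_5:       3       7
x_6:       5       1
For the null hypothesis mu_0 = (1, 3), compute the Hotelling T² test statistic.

Step 1 — sample mean vector:
  mean(X_1) = (1 + 2 + 8 + 1 + 3 + 5) / 6 = 20/6 = 3.3333
  mean(X_2) = (7 + 5 + 5 + 4 + 7 + 1) / 6 = 29/6 = 4.8333
  x̄ = (3.3333, 4.8333),  deviation x̄ - mu_0 = (3.3333, 4.8333) - (1, 3) = (2.3333, 1.8333).

Step 2 — sample covariance matrix, S[i,j] = (1/(n-1)) · Σ_k (x_{k,i} - mean_i) · (x_{k,j} - mean_j), divisor n-1 = 5:
  S[X_1,X_1] = ((-2.3333)·(-2.3333) + (-1.3333)·(-1.3333) + (4.6667)·(4.6667) + (-2.3333)·(-2.3333) + (-0.3333)·(-0.3333) + (1.6667)·(1.6667)) / 5 = 37.3333/5 = 7.4667
  S[X_1,X_2] = ((-2.3333)·(2.1667) + (-1.3333)·(0.1667) + (4.6667)·(0.1667) + (-2.3333)·(-0.8333) + (-0.3333)·(2.1667) + (1.6667)·(-3.8333)) / 5 = -9.6667/5 = -1.9333
  S[X_2,X_2] = ((2.1667)·(2.1667) + (0.1667)·(0.1667) + (0.1667)·(0.1667) + (-0.8333)·(-0.8333) + (2.1667)·(2.1667) + (-3.8333)·(-3.8333)) / 5 = 24.8333/5 = 4.9667
  S = [[7.4667, -1.9333],
 [-1.9333, 4.9667]].

Step 3 — invert S. det(S) = 7.4667·4.9667 - (-1.9333)² = 33.3467.
  S^{-1} = (1/det) · [[d, -b], [-b, a]] = [[0.1489, 0.058],
 [0.058, 0.2239]].

Step 4 — quadratic form (x̄ - mu_0)^T · S^{-1} · (x̄ - mu_0):
  S^{-1} · (x̄ - mu_0) = (0.4538, 0.5458),
  (x̄ - mu_0)^T · [...] = (2.3333)·(0.4538) + (1.8333)·(0.5458) = 2.0595.

Step 5 — scale by n: T² = 6 · 2.0595 = 12.3571.

T² ≈ 12.3571


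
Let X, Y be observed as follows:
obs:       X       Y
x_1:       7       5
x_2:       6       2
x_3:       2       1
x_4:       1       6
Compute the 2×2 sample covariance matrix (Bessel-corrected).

Step 1 — column means:
  mean(X) = (7 + 6 + 2 + 1) / 4 = 16/4 = 4
  mean(Y) = (5 + 2 + 1 + 6) / 4 = 14/4 = 3.5

Step 2 — sample covariance S[i,j] = (1/(n-1)) · Σ_k (x_{k,i} - mean_i) · (x_{k,j} - mean_j), with n-1 = 3.
  S[X,X] = ((3)·(3) + (2)·(2) + (-2)·(-2) + (-3)·(-3)) / 3 = 26/3 = 8.6667
  S[X,Y] = ((3)·(1.5) + (2)·(-1.5) + (-2)·(-2.5) + (-3)·(2.5)) / 3 = -1/3 = -0.3333
  S[Y,Y] = ((1.5)·(1.5) + (-1.5)·(-1.5) + (-2.5)·(-2.5) + (2.5)·(2.5)) / 3 = 17/3 = 5.6667

S is symmetric (S[j,i] = S[i,j]). Assembling:

S = [[8.6667, -0.3333],
 [-0.3333, 5.6667]]


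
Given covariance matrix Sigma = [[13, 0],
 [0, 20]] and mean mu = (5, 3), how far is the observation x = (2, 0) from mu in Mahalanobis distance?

Step 1 — centre the observation: (x - mu) = (-3, -3).

Step 2 — invert Sigma. det(Sigma) = 13·20 - (0)² = 260.
  Sigma^{-1} = (1/det) · [[d, -b], [-b, a]] = [[0.0769, 0],
 [0, 0.05]].

Step 3 — form the quadratic (x - mu)^T · Sigma^{-1} · (x - mu):
  Sigma^{-1} · (x - mu) = (-0.2308, -0.15).
  (x - mu)^T · [Sigma^{-1} · (x - mu)] = (-3)·(-0.2308) + (-3)·(-0.15) = 1.1423.

Step 4 — take square root: d = √(1.1423) ≈ 1.0688.

d(x, mu) = √(1.1423) ≈ 1.0688


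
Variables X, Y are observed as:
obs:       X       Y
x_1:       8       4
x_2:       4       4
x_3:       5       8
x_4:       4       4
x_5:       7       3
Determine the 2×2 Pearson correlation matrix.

Step 1 — column means:
  mean(X) = (8 + 4 + 5 + 4 + 7) / 5 = 28/5 = 5.6
  mean(Y) = (4 + 4 + 8 + 4 + 3) / 5 = 23/5 = 4.6

Step 2 — sample variances and covariances s[i,j] = (1/(n-1)) · Σ_k (x_{k,i} - mean_i) · (x_{k,j} - mean_j), with n-1 = 4:
  s[X,X] = ((2.4)·(2.4) + (-1.6)·(-1.6) + (-0.6)·(-0.6) + (-1.6)·(-1.6) + (1.4)·(1.4)) / 4 = 13.2/4 = 3.3
  s[X,Y] = ((2.4)·(-0.6) + (-1.6)·(-0.6) + (-0.6)·(3.4) + (-1.6)·(-0.6) + (1.4)·(-1.6)) / 4 = -3.8/4 = -0.95
  s[Y,Y] = ((-0.6)·(-0.6) + (-0.6)·(-0.6) + (3.4)·(3.4) + (-0.6)·(-0.6) + (-1.6)·(-1.6)) / 4 = 15.2/4 = 3.8
  Sample standard deviations s_i = √(s[i,i]):
  s(X) = √(3.3) = 1.8166
  s(Y) = √(3.8) = 1.9494

Step 3 — r_{ij} = s_{ij} / (s_i · s_j):
  r[X,X] = 1 (diagonal).
  r[X,Y] = -0.95 / (1.8166 · 1.9494) = -0.95 / 3.5412 = -0.2683
  r[Y,Y] = 1 (diagonal).

R is symmetric with unit diagonal. Assembling:

R = [[1, -0.2683],
 [-0.2683, 1]]


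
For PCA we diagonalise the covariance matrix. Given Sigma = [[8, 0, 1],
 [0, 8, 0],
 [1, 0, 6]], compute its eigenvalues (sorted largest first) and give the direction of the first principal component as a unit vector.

Step 1 — characteristic polynomial p(λ) = det(λI - Sigma) = λ³ - tr·λ² + c_1·λ - det, where tr = trace, c_1 = sum of the principal 2×2 minors, det = det(Sigma):
  tr = 8 + 8 + 6 = 22,
  c_1 = (8·8 - (0)²) + (8·6 - (1)²) + (8·6 - (0)²) = 64 + 47 + 48 = 159,
  det = 8·(8·6 - (0)²) - (0)·((0)·6 - (0)·(1)) + (1)·((0)·(0) - 8·(1)) = 8·(48) - (0)·(0) + (1)·(-8) = 376.
  So p(λ) = λ³ - 22λ² + 159λ - 376.
Step 2 — look for an integer root (rational root theorem: any rational root is an integer divisor of 376). Testing λ = 8:
  p(8) = 512 - 1408 + 1272 - 376 = 0  ✓
  Dividing out (λ - 8): p(λ) = (λ - 8)(λ² - 14λ + 47).
Step 3 — remaining eigenvalues from the quadratic λ² - 14λ + 47 = 0:
  Δ = 14² - 4·47 = 196 - 188 = 8,  λ = (14 ± √8)/2 = (14 ± 2.8284)/2 ≈ 8.4142 or 5.5858.
  Sorted: λ_1 = 8.4142,  λ_2 = 8,  λ_3 = 5.5858  (check: sum = 22 = tr ✓).

Step 4 — unit eigenvector for λ_1 ≈ 8.4142: v spans the null space of (Sigma - λ_1 I), whose rows are
  r_1 = (-0.4142, 0, 1),  r_2 = (0, -0.4142, 0),  r_3 = (1, 0, -2.4142).
  v is orthogonal to every row, so take v ∝ r_1 × r_2 = ((0)·(0) - (1)·(-0.4142), (1)·(0) - (-0.4142)·(0), (-0.4142)·(-0.4142) - (0)·(0)) ≈ (0.4142, 0, 0.1716).
  Let u = (0.4142, 0, 0.1716).
  ||u|| = √((0.4142)² + (0)² + (0.1716)²) = √(0.201) ≈ 0.4483,  v_1 = u/||u|| ≈ (0.9239, 0, 0.3827) (||v_1|| = 1).

λ_1 = 8.4142,  λ_2 = 8,  λ_3 = 5.5858;  v_1 ≈ (0.9239, 0, 0.3827)


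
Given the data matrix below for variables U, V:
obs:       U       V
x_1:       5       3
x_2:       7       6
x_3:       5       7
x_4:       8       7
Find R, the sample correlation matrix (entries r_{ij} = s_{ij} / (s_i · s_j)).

Step 1 — column means:
  mean(U) = (5 + 7 + 5 + 8) / 4 = 25/4 = 6.25
  mean(V) = (3 + 6 + 7 + 7) / 4 = 23/4 = 5.75

Step 2 — sample variances and covariances s[i,j] = (1/(n-1)) · Σ_k (x_{k,i} - mean_i) · (x_{k,j} - mean_j), with n-1 = 3:
  s[U,U] = ((-1.25)·(-1.25) + (0.75)·(0.75) + (-1.25)·(-1.25) + (1.75)·(1.75)) / 3 = 6.75/3 = 2.25
  s[U,V] = ((-1.25)·(-2.75) + (0.75)·(0.25) + (-1.25)·(1.25) + (1.75)·(1.25)) / 3 = 4.25/3 = 1.4167
  s[V,V] = ((-2.75)·(-2.75) + (0.25)·(0.25) + (1.25)·(1.25) + (1.25)·(1.25)) / 3 = 10.75/3 = 3.5833
  Sample standard deviations s_i = √(s[i,i]):
  s(U) = √(2.25) = 1.5
  s(V) = √(3.5833) = 1.893

Step 3 — r_{ij} = s_{ij} / (s_i · s_j):
  r[U,U] = 1 (diagonal).
  r[U,V] = 1.4167 / (1.5 · 1.893) = 1.4167 / 2.8395 = 0.4989
  r[V,V] = 1 (diagonal).

R is symmetric with unit diagonal. Assembling:

R = [[1, 0.4989],
 [0.4989, 1]]


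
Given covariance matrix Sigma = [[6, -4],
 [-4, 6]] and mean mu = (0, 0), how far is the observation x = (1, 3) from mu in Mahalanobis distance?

Step 1 — centre the observation: (x - mu) = (1, 3).

Step 2 — invert Sigma. det(Sigma) = 6·6 - (-4)² = 20.
  Sigma^{-1} = (1/det) · [[d, -b], [-b, a]] = [[0.3, 0.2],
 [0.2, 0.3]].

Step 3 — form the quadratic (x - mu)^T · Sigma^{-1} · (x - mu):
  Sigma^{-1} · (x - mu) = (0.9, 1.1).
  (x - mu)^T · [Sigma^{-1} · (x - mu)] = (1)·(0.9) + (3)·(1.1) = 4.2.

Step 4 — take square root: d = √(4.2) ≈ 2.0494.

d(x, mu) = √(4.2) ≈ 2.0494


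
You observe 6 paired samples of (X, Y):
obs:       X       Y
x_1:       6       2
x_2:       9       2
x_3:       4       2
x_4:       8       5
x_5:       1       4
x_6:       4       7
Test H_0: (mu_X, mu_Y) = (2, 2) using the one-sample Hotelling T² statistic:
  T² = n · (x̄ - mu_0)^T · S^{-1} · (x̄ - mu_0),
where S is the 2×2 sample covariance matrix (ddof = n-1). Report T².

Step 1 — sample mean vector:
  mean(X) = (6 + 9 + 4 + 8 + 1 + 4) / 6 = 32/6 = 5.3333
  mean(Y) = (2 + 2 + 2 + 5 + 4 + 7) / 6 = 22/6 = 3.6667
  x̄ = (5.3333, 3.6667),  deviation x̄ - mu_0 = (5.3333, 3.6667) - (2, 2) = (3.3333, 1.6667).

Step 2 — sample covariance matrix, S[i,j] = (1/(n-1)) · Σ_k (x_{k,i} - mean_i) · (x_{k,j} - mean_j), divisor n-1 = 5:
  S[X,X] = ((0.6667)·(0.6667) + (3.6667)·(3.6667) + (-1.3333)·(-1.3333) + (2.6667)·(2.6667) + (-4.3333)·(-4.3333) + (-1.3333)·(-1.3333)) / 5 = 43.3333/5 = 8.6667
  S[X,Y] = ((0.6667)·(-1.6667) + (3.6667)·(-1.6667) + (-1.3333)·(-1.6667) + (2.6667)·(1.3333) + (-4.3333)·(0.3333) + (-1.3333)·(3.3333)) / 5 = -7.3333/5 = -1.4667
  S[Y,Y] = ((-1.6667)·(-1.6667) + (-1.6667)·(-1.6667) + (-1.6667)·(-1.6667) + (1.3333)·(1.3333) + (0.3333)·(0.3333) + (3.3333)·(3.3333)) / 5 = 21.3333/5 = 4.2667
  S = [[8.6667, -1.4667],
 [-1.4667, 4.2667]].

Step 3 — invert S. det(S) = 8.6667·4.2667 - (-1.4667)² = 34.8267.
  S^{-1} = (1/det) · [[d, -b], [-b, a]] = [[0.1225, 0.0421],
 [0.0421, 0.2489]].

Step 4 — quadratic form (x̄ - mu_0)^T · S^{-1} · (x̄ - mu_0):
  S^{-1} · (x̄ - mu_0) = (0.4786, 0.5551),
  (x̄ - mu_0)^T · [...] = (3.3333)·(0.4786) + (1.6667)·(0.5551) = 2.5204.

Step 5 — scale by n: T² = 6 · 2.5204 = 15.1225.

T² ≈ 15.1225


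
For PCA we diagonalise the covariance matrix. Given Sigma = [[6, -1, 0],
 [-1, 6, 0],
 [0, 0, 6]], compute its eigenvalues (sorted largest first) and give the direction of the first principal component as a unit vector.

Step 1 — characteristic polynomial p(λ) = det(λI - Sigma) = λ³ - tr·λ² + c_1·λ - det, where tr = trace, c_1 = sum of the principal 2×2 minors, det = det(Sigma):
  tr = 6 + 6 + 6 = 18,
  c_1 = (6·6 - (-1)²) + (6·6 - (0)²) + (6·6 - (0)²) = 35 + 36 + 36 = 107,
  det = 6·(6·6 - (0)²) - (-1)·((-1)·6 - (0)·(0)) + (0)·((-1)·(0) - 6·(0)) = 6·(36) - (-1)·(-6) + (0)·(0) = 210.
  So p(λ) = λ³ - 18λ² + 107λ - 210.
Step 2 — look for an integer root (rational root theorem: any rational root is an integer divisor of 210). Testing λ = 5:
  p(5) = 125 - 450 + 535 - 210 = 0  ✓
  Dividing out (λ - 5): p(λ) = (λ - 5)(λ² - 13λ + 42).
Step 3 — remaining eigenvalues from the quadratic λ² - 13λ + 42 = 0:
  Δ = 13² - 4·42 = 169 - 168 = 1,  λ = (13 ± √1)/2 = (13 ± 1)/2 = 7 or 6.
  Sorted: λ_1 = 7,  λ_2 = 6,  λ_3 = 5  (check: sum = 18 = tr ✓).

Step 4 — unit eigenvector for λ_1 = 7: v spans the null space of (Sigma - λ_1 I), whose rows are
  r_1 = (-1, -1, 0),  r_2 = (-1, -1, 0),  r_3 = (0, 0, -1).
  v is orthogonal to every row, so take v ∝ r_1 × r_3 = ((-1)·(-1) - (0)·(0), (0)·(0) - (-1)·(-1), (-1)·(0) - (-1)·(0)) = (1, -1, 0).
  Let u = (1, -1, 0).
  ||u|| = √((1)² + (-1)² + (0)²) = √(2) ≈ 1.4142,  v_1 = u/||u|| ≈ (0.7071, -0.7071, 0) (||v_1|| = 1).

λ_1 = 7,  λ_2 = 6,  λ_3 = 5;  v_1 ≈ (0.7071, -0.7071, 0)


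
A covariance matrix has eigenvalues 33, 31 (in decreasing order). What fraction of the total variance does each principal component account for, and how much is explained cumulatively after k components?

Step 1 — total variance = trace(Sigma) = Σ λ_i = 33 + 31 = 64.

Step 2 — fraction explained by component i = λ_i / Σ λ:
  PC1: 33/64 = 0.5156
  PC2: 31/64 = 0.4844

Step 3 — cumulative fraction after k components = (λ_1 + ... + λ_k) / Σ λ:
  k = 1: 33/64 = 0.5156
  k = 2: (33 + 31)/64 = 64/64 = 1

Summary (fraction, with percent):

explained: PC1 0.5156 (51.56%), PC2 0.4844 (48.44%);  cumulative: 0.5156, 1


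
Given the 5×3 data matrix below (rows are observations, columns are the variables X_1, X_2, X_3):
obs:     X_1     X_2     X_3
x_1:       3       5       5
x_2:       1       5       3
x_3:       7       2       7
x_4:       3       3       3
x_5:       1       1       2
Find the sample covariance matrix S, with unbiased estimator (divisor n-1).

Step 1 — column means:
  mean(X_1) = (3 + 1 + 7 + 3 + 1) / 5 = 15/5 = 3
  mean(X_2) = (5 + 5 + 2 + 3 + 1) / 5 = 16/5 = 3.2
  mean(X_3) = (5 + 3 + 7 + 3 + 2) / 5 = 20/5 = 4

Step 2 — sample covariance S[i,j] = (1/(n-1)) · Σ_k (x_{k,i} - mean_i) · (x_{k,j} - mean_j), with n-1 = 4.
  S[X_1,X_1] = ((0)·(0) + (-2)·(-2) + (4)·(4) + (0)·(0) + (-2)·(-2)) / 4 = 24/4 = 6
  S[X_1,X_2] = ((0)·(1.8) + (-2)·(1.8) + (4)·(-1.2) + (0)·(-0.2) + (-2)·(-2.2)) / 4 = -4/4 = -1
  S[X_1,X_3] = ((0)·(1) + (-2)·(-1) + (4)·(3) + (0)·(-1) + (-2)·(-2)) / 4 = 18/4 = 4.5
  S[X_2,X_2] = ((1.8)·(1.8) + (1.8)·(1.8) + (-1.2)·(-1.2) + (-0.2)·(-0.2) + (-2.2)·(-2.2)) / 4 = 12.8/4 = 3.2
  S[X_2,X_3] = ((1.8)·(1) + (1.8)·(-1) + (-1.2)·(3) + (-0.2)·(-1) + (-2.2)·(-2)) / 4 = 1/4 = 0.25
  S[X_3,X_3] = ((1)·(1) + (-1)·(-1) + (3)·(3) + (-1)·(-1) + (-2)·(-2)) / 4 = 16/4 = 4

S is symmetric (S[j,i] = S[i,j]). Assembling:

S = [[6, -1, 4.5],
 [-1, 3.2, 0.25],
 [4.5, 0.25, 4]]


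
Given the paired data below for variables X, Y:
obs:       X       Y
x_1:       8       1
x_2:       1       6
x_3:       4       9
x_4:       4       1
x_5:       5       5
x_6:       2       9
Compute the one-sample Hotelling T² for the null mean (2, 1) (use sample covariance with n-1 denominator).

Step 1 — sample mean vector:
  mean(X) = (8 + 1 + 4 + 4 + 5 + 2) / 6 = 24/6 = 4
  mean(Y) = (1 + 6 + 9 + 1 + 5 + 9) / 6 = 31/6 = 5.1667
  x̄ = (4, 5.1667),  deviation x̄ - mu_0 = (4, 5.1667) - (2, 1) = (2, 4.1667).

Step 2 — sample covariance matrix, S[i,j] = (1/(n-1)) · Σ_k (x_{k,i} - mean_i) · (x_{k,j} - mean_j), divisor n-1 = 5:
  S[X,X] = ((4)·(4) + (-3)·(-3) + (0)·(0) + (0)·(0) + (1)·(1) + (-2)·(-2)) / 5 = 30/5 = 6
  S[X,Y] = ((4)·(-4.1667) + (-3)·(0.8333) + (0)·(3.8333) + (0)·(-4.1667) + (1)·(-0.1667) + (-2)·(3.8333)) / 5 = -27/5 = -5.4
  S[Y,Y] = ((-4.1667)·(-4.1667) + (0.8333)·(0.8333) + (3.8333)·(3.8333) + (-4.1667)·(-4.1667) + (-0.1667)·(-0.1667) + (3.8333)·(3.8333)) / 5 = 64.8333/5 = 12.9667
  S = [[6, -5.4],
 [-5.4, 12.9667]].

Step 3 — invert S. det(S) = 6·12.9667 - (-5.4)² = 48.64.
  S^{-1} = (1/det) · [[d, -b], [-b, a]] = [[0.2666, 0.111],
 [0.111, 0.1234]].

Step 4 — quadratic form (x̄ - mu_0)^T · S^{-1} · (x̄ - mu_0):
  S^{-1} · (x̄ - mu_0) = (0.9958, 0.736),
  (x̄ - mu_0)^T · [...] = (2)·(0.9958) + (4.1667)·(0.736) = 5.0583.

Step 5 — scale by n: T² = 6 · 5.0583 = 30.3495.

T² ≈ 30.3495


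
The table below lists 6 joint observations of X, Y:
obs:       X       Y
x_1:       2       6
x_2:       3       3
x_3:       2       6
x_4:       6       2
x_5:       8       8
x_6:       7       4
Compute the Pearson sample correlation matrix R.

Step 1 — column means:
  mean(X) = (2 + 3 + 2 + 6 + 8 + 7) / 6 = 28/6 = 4.6667
  mean(Y) = (6 + 3 + 6 + 2 + 8 + 4) / 6 = 29/6 = 4.8333

Step 2 — sample variances and covariances s[i,j] = (1/(n-1)) · Σ_k (x_{k,i} - mean_i) · (x_{k,j} - mean_j), with n-1 = 5:
  s[X,X] = ((-2.6667)·(-2.6667) + (-1.6667)·(-1.6667) + (-2.6667)·(-2.6667) + (1.3333)·(1.3333) + (3.3333)·(3.3333) + (2.3333)·(2.3333)) / 5 = 35.3333/5 = 7.0667
  s[X,Y] = ((-2.6667)·(1.1667) + (-1.6667)·(-1.8333) + (-2.6667)·(1.1667) + (1.3333)·(-2.8333) + (3.3333)·(3.1667) + (2.3333)·(-0.8333)) / 5 = 1.6667/5 = 0.3333
  s[Y,Y] = ((1.1667)·(1.1667) + (-1.8333)·(-1.8333) + (1.1667)·(1.1667) + (-2.8333)·(-2.8333) + (3.1667)·(3.1667) + (-0.8333)·(-0.8333)) / 5 = 24.8333/5 = 4.9667
  Sample standard deviations s_i = √(s[i,i]):
  s(X) = √(7.0667) = 2.6583
  s(Y) = √(4.9667) = 2.2286

Step 3 — r_{ij} = s_{ij} / (s_i · s_j):
  r[X,X] = 1 (diagonal).
  r[X,Y] = 0.3333 / (2.6583 · 2.2286) = 0.3333 / 5.9243 = 0.0563
  r[Y,Y] = 1 (diagonal).

R is symmetric with unit diagonal. Assembling:

R = [[1, 0.0563],
 [0.0563, 1]]


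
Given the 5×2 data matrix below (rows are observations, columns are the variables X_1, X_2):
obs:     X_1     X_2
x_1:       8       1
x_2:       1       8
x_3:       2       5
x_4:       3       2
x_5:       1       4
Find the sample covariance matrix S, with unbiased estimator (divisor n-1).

Step 1 — column means:
  mean(X_1) = (8 + 1 + 2 + 3 + 1) / 5 = 15/5 = 3
  mean(X_2) = (1 + 8 + 5 + 2 + 4) / 5 = 20/5 = 4

Step 2 — sample covariance S[i,j] = (1/(n-1)) · Σ_k (x_{k,i} - mean_i) · (x_{k,j} - mean_j), with n-1 = 4.
  S[X_1,X_1] = ((5)·(5) + (-2)·(-2) + (-1)·(-1) + (0)·(0) + (-2)·(-2)) / 4 = 34/4 = 8.5
  S[X_1,X_2] = ((5)·(-3) + (-2)·(4) + (-1)·(1) + (0)·(-2) + (-2)·(0)) / 4 = -24/4 = -6
  S[X_2,X_2] = ((-3)·(-3) + (4)·(4) + (1)·(1) + (-2)·(-2) + (0)·(0)) / 4 = 30/4 = 7.5

S is symmetric (S[j,i] = S[i,j]). Assembling:

S = [[8.5, -6],
 [-6, 7.5]]


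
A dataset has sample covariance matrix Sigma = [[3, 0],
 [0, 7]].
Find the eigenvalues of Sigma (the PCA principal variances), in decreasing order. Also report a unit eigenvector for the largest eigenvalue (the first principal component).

Step 1 — characteristic polynomial of 2×2 Sigma:
  det(Sigma - λI) = λ² - trace · λ + det = 0.
  trace = 3 + 7 = 10, det = 3·7 - (0)² = 21.
Step 2 — discriminant:
  Δ = trace² - 4·det = 100 - 84 = 16.
Step 3 — eigenvalues:
  λ = (trace ± √Δ)/2 = (10 ± 4)/2,
  λ_1 = 7,  λ_2 = 3.

Step 4 — unit eigenvector for λ_1: Sigma is diagonal, so its eigenvectors are the coordinate axes. λ_1 = 7 is the diagonal entry on the second coordinate axis, hence
  v_1 = (0, 1) (||v_1|| = 1).

λ_1 = 7,  λ_2 = 3;  v_1 ≈ (0, 1)


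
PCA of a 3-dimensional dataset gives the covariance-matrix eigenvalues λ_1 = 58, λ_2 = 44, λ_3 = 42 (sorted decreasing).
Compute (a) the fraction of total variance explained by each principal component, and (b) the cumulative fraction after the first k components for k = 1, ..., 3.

Step 1 — total variance = trace(Sigma) = Σ λ_i = 58 + 44 + 42 = 144.

Step 2 — fraction explained by component i = λ_i / Σ λ:
  PC1: 58/144 = 0.4028
  PC2: 44/144 = 0.3056
  PC3: 42/144 = 0.2917

Step 3 — cumulative fraction after k components = (λ_1 + ... + λ_k) / Σ λ:
  k = 1: 58/144 = 0.4028
  k = 2: (58 + 44)/144 = 102/144 = 0.7083
  k = 3: (58 + 44 + 42)/144 = 144/144 = 1

Summary (fraction, with percent):

explained: PC1 0.4028 (40.28%), PC2 0.3056 (30.56%), PC3 0.2917 (29.17%);  cumulative: 0.4028, 0.7083, 1


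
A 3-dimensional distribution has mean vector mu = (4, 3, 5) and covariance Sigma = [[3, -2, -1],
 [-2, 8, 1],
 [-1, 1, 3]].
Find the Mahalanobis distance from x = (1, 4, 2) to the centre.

Step 1 — centre the observation: (x - mu) = (-3, 1, -3).

Step 2 — invert Sigma (cofactor / det for 3×3, or solve directly):
  Sigma^{-1} = [[0.434, 0.0943, 0.1132],
 [0.0943, 0.1509, -0.0189],
 [0.1132, -0.0189, 0.3774]].

Step 3 — form the quadratic (x - mu)^T · Sigma^{-1} · (x - mu):
  Sigma^{-1} · (x - mu) = (-1.5472, -0.0755, -1.4906).
  (x - mu)^T · [Sigma^{-1} · (x - mu)] = (-3)·(-1.5472) + (1)·(-0.0755) + (-3)·(-1.4906) = 9.0377.

Step 4 — take square root: d = √(9.0377) ≈ 3.0063.

d(x, mu) = √(9.0377) ≈ 3.0063


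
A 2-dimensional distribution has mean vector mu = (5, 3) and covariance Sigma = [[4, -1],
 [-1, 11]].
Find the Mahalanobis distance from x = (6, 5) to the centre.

Step 1 — centre the observation: (x - mu) = (1, 2).

Step 2 — invert Sigma. det(Sigma) = 4·11 - (-1)² = 43.
  Sigma^{-1} = (1/det) · [[d, -b], [-b, a]] = [[0.2558, 0.0233],
 [0.0233, 0.093]].

Step 3 — form the quadratic (x - mu)^T · Sigma^{-1} · (x - mu):
  Sigma^{-1} · (x - mu) = (0.3023, 0.2093).
  (x - mu)^T · [Sigma^{-1} · (x - mu)] = (1)·(0.3023) + (2)·(0.2093) = 0.7209.

Step 4 — take square root: d = √(0.7209) ≈ 0.8491.

d(x, mu) = √(0.7209) ≈ 0.8491


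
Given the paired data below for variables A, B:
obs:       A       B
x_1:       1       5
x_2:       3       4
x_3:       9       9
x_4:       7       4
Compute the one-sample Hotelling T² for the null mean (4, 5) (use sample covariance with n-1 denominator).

Step 1 — sample mean vector:
  mean(A) = (1 + 3 + 9 + 7) / 4 = 20/4 = 5
  mean(B) = (5 + 4 + 9 + 4) / 4 = 22/4 = 5.5
  x̄ = (5, 5.5),  deviation x̄ - mu_0 = (5, 5.5) - (4, 5) = (1, 0.5).

Step 2 — sample covariance matrix, S[i,j] = (1/(n-1)) · Σ_k (x_{k,i} - mean_i) · (x_{k,j} - mean_j), divisor n-1 = 3:
  S[A,A] = ((-4)·(-4) + (-2)·(-2) + (4)·(4) + (2)·(2)) / 3 = 40/3 = 13.3333
  S[A,B] = ((-4)·(-0.5) + (-2)·(-1.5) + (4)·(3.5) + (2)·(-1.5)) / 3 = 16/3 = 5.3333
  S[B,B] = ((-0.5)·(-0.5) + (-1.5)·(-1.5) + (3.5)·(3.5) + (-1.5)·(-1.5)) / 3 = 17/3 = 5.6667
  S = [[13.3333, 5.3333],
 [5.3333, 5.6667]].

Step 3 — invert S. det(S) = 13.3333·5.6667 - (5.3333)² = 47.1111.
  S^{-1} = (1/det) · [[d, -b], [-b, a]] = [[0.1203, -0.1132],
 [-0.1132, 0.283]].

Step 4 — quadratic form (x̄ - mu_0)^T · S^{-1} · (x̄ - mu_0):
  S^{-1} · (x̄ - mu_0) = (0.0637, 0.0283),
  (x̄ - mu_0)^T · [...] = (1)·(0.0637) + (0.5)·(0.0283) = 0.0778.

Step 5 — scale by n: T² = 4 · 0.0778 = 0.3113.

T² ≈ 0.3113


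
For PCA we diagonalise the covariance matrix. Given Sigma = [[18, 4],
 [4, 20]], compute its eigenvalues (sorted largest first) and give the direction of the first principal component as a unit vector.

Step 1 — characteristic polynomial of 2×2 Sigma:
  det(Sigma - λI) = λ² - trace · λ + det = 0.
  trace = 18 + 20 = 38, det = 18·20 - (4)² = 344.
Step 2 — discriminant:
  Δ = trace² - 4·det = 1444 - 1376 = 68.
Step 3 — eigenvalues:
  λ = (trace ± √Δ)/2 = (38 ± 8.2462)/2,
  λ_1 = 23.1231,  λ_2 = 14.8769.

Step 4 — unit eigenvector for λ_1: solve (Sigma - λ_1 I)v = 0. First row:
  (18 - 23.1231)·v_x + (4)·v_y = 0, i.e. (-5.1231)·v_x + (4)·v_y = 0,
  so v ∝ (b, λ_1 - a) = (4, 5.1231) = u.
  ||u|| = √((4)² + (5.1231)²) = √(42.2462) ≈ 6.4997,
  v_1 = u/||u|| ≈ (0.6154, 0.7882) (||v_1|| = 1).

λ_1 = 23.1231,  λ_2 = 14.8769;  v_1 ≈ (0.6154, 0.7882)


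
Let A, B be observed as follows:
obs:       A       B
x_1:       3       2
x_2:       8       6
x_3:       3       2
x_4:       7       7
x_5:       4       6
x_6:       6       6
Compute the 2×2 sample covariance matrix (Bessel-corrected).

Step 1 — column means:
  mean(A) = (3 + 8 + 3 + 7 + 4 + 6) / 6 = 31/6 = 5.1667
  mean(B) = (2 + 6 + 2 + 7 + 6 + 6) / 6 = 29/6 = 4.8333

Step 2 — sample covariance S[i,j] = (1/(n-1)) · Σ_k (x_{k,i} - mean_i) · (x_{k,j} - mean_j), with n-1 = 5.
  S[A,A] = ((-2.1667)·(-2.1667) + (2.8333)·(2.8333) + (-2.1667)·(-2.1667) + (1.8333)·(1.8333) + (-1.1667)·(-1.1667) + (0.8333)·(0.8333)) / 5 = 22.8333/5 = 4.5667
  S[A,B] = ((-2.1667)·(-2.8333) + (2.8333)·(1.1667) + (-2.1667)·(-2.8333) + (1.8333)·(2.1667) + (-1.1667)·(1.1667) + (0.8333)·(1.1667)) / 5 = 19.1667/5 = 3.8333
  S[B,B] = ((-2.8333)·(-2.8333) + (1.1667)·(1.1667) + (-2.8333)·(-2.8333) + (2.1667)·(2.1667) + (1.1667)·(1.1667) + (1.1667)·(1.1667)) / 5 = 24.8333/5 = 4.9667

S is symmetric (S[j,i] = S[i,j]). Assembling:

S = [[4.5667, 3.8333],
 [3.8333, 4.9667]]


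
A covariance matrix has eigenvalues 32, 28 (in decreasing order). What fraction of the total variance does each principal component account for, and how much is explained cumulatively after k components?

Step 1 — total variance = trace(Sigma) = Σ λ_i = 32 + 28 = 60.

Step 2 — fraction explained by component i = λ_i / Σ λ:
  PC1: 32/60 = 0.5333
  PC2: 28/60 = 0.4667

Step 3 — cumulative fraction after k components = (λ_1 + ... + λ_k) / Σ λ:
  k = 1: 32/60 = 0.5333
  k = 2: (32 + 28)/60 = 60/60 = 1

Summary (fraction, with percent):

explained: PC1 0.5333 (53.33%), PC2 0.4667 (46.67%);  cumulative: 0.5333, 1
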